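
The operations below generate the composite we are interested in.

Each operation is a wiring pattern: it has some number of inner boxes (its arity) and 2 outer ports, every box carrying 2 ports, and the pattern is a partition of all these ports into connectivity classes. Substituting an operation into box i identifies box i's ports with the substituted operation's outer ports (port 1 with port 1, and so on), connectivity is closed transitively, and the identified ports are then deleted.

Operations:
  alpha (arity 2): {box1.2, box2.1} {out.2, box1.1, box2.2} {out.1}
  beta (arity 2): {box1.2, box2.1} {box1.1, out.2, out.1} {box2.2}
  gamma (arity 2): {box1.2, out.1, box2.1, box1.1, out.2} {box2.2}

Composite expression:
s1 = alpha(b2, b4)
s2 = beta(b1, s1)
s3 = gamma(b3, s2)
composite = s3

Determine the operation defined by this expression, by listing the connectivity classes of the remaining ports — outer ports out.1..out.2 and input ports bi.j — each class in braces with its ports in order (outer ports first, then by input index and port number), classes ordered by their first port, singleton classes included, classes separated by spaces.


{out.1, out.2, b1.1, b3.1, b3.2} {b1.2} {b2.1, b4.2} {b2.2, b4.1}


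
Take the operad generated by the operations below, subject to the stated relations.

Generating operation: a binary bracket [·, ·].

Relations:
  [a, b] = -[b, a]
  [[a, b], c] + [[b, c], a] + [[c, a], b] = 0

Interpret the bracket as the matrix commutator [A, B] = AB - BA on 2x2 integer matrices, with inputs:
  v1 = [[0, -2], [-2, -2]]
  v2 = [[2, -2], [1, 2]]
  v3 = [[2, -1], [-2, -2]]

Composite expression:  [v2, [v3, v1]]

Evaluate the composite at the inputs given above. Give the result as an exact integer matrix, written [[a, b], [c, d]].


[v3, v1] = [[-2, -6], [4, 2]]
[v2, [v3, v1]] = [[-2, -8], [-4, 2]]

[[-2, -8], [-4, 2]]


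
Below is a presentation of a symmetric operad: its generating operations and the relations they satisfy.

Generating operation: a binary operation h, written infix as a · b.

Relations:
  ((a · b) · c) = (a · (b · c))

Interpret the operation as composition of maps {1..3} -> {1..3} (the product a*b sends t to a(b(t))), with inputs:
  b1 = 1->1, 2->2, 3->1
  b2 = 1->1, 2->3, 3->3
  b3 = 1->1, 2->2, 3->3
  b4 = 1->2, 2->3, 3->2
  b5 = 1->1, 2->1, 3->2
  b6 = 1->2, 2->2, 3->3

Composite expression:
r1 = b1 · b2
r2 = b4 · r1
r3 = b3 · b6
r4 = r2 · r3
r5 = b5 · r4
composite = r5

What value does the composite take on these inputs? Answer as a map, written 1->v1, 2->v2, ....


1->1, 2->1, 3->1

(b1 · b2) = 1->1, 2->1, 3->1
(b4 · (b1 · b2)) = 1->2, 2->2, 3->2
(b3 · b6) = 1->2, 2->2, 3->3
((b4 · (b1 · b2)) · (b3 · b6)) = 1->2, 2->2, 3->2
(b5 · ((b4 · (b1 · b2)) · (b3 · b6))) = 1->1, 2->1, 3->1


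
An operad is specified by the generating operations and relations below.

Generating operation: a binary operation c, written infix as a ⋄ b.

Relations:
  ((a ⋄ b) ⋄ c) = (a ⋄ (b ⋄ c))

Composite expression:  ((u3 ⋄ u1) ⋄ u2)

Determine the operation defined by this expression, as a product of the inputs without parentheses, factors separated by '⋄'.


u3 ⋄ u1 ⋄ u2

Under associativity of c, the answer is the u's in reading order.
(u3 ⋄ u1) flattens to u3 ⋄ u1
((u3 ⋄ u1) ⋄ u2) flattens to u3 ⋄ u1 ⋄ u2


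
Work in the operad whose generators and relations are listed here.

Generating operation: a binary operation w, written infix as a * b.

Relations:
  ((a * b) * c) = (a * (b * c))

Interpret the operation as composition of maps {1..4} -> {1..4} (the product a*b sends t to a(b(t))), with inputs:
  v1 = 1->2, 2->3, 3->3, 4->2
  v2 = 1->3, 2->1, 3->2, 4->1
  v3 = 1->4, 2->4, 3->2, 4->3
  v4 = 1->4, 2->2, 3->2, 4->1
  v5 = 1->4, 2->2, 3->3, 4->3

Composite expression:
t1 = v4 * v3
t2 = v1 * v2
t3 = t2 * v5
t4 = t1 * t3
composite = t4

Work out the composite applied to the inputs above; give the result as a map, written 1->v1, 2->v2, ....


1->1, 2->1, 3->2, 4->2

(v4 * v3) = 1->1, 2->1, 3->2, 4->2
(v1 * v2) = 1->3, 2->2, 3->3, 4->2
((v1 * v2) * v5) = 1->2, 2->2, 3->3, 4->3
((v4 * v3) * ((v1 * v2) * v5)) = 1->1, 2->1, 3->2, 4->2


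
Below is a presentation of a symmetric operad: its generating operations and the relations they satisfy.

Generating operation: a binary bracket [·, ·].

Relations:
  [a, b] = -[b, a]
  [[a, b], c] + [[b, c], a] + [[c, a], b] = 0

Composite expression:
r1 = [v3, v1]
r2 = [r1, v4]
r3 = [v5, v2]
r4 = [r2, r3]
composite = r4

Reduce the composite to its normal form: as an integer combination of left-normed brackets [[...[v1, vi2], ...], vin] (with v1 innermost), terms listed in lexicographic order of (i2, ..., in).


[[[[v1, v3], v4], v2], v5] - [[[[v1, v3], v4], v5], v2]

Expand each bracket as ab - ba; the v1-initial words give the coefficients.
Composite bracket: [[[v3, v1], v4], [v5, v2]]
Applying ab - ba throughout gives 16 signed words (2^4 = 16).
Collect the words opening with v1:
  v1v3v4v2v5 appears with sign +1, giving the term +[[[[v1, v3], v4], v2], v5]
  v1v3v4v5v2 appears with sign -1, giving the term -[[[[v1, v3], v4], v5], v2]


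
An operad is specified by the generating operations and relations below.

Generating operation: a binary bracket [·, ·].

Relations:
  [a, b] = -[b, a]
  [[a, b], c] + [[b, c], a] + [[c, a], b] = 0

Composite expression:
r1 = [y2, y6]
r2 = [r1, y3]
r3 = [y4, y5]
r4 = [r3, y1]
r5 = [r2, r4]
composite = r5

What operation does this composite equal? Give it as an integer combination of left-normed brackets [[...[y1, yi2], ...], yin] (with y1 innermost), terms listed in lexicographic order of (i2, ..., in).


Antisymmetry and Jacobi reduce to y1-anchored left-normed brackets.
Composite bracket: [[[y2, y6], y3], [[y4, y5], y1]]
The bracket unfolds into 32 signed words via [a, b] = ab - ba (2^5 = 32).
Collect the words opening with y1:
  y1y4y5y2y6y3 appears with sign +1, giving the term +[[[[[y1, y4], y5], y2], y6], y3]
  y1y4y5y3y2y6 appears with sign -1, giving the term -[[[[[y1, y4], y5], y3], y2], y6]
  y1y4y5y3y6y2 appears with sign +1, giving the term +[[[[[y1, y4], y5], y3], y6], y2]
  y1y4y5y6y2y3 appears with sign -1, giving the term -[[[[[y1, y4], y5], y6], y2], y3]
  y1y5y4y2y6y3 appears with sign -1, giving the term -[[[[[y1, y5], y4], y2], y6], y3]
  y1y5y4y3y2y6 appears with sign +1, giving the term +[[[[[y1, y5], y4], y3], y2], y6]
  y1y5y4y3y6y2 appears with sign -1, giving the term -[[[[[y1, y5], y4], y3], y6], y2]
  y1y5y4y6y2y3 appears with sign +1, giving the term +[[[[[y1, y5], y4], y6], y2], y3]

[[[[[y1, y4], y5], y2], y6], y3] - [[[[[y1, y4], y5], y3], y2], y6] + [[[[[y1, y4], y5], y3], y6], y2] - [[[[[y1, y4], y5], y6], y2], y3] - [[[[[y1, y5], y4], y2], y6], y3] + [[[[[y1, y5], y4], y3], y2], y6] - [[[[[y1, y5], y4], y3], y6], y2] + [[[[[y1, y5], y4], y6], y2], y3]


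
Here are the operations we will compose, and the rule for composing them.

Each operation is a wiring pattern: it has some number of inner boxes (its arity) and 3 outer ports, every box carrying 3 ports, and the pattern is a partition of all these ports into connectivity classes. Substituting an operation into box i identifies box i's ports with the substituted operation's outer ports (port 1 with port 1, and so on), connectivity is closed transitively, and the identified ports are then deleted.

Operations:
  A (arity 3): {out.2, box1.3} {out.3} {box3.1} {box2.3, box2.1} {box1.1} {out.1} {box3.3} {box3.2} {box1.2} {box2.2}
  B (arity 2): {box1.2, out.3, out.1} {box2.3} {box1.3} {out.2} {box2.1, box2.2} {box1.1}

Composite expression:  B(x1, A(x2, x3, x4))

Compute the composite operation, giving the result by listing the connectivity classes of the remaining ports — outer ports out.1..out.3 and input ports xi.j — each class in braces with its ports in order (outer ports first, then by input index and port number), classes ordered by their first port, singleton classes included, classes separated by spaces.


{out.1, out.3, x1.2} {out.2} {x1.1} {x1.3} {x2.1} {x2.2} {x2.3} {x3.1, x3.3} {x3.2} {x4.1} {x4.2} {x4.3}

Connectivity passes through glued B-boundaries; trace each wire chain.
stage A: inputs (x2, x3, x4), connectivity {out.1} {out.2, x2.3} {out.3} {x2.1} {x2.2} {x3.1, x3.3} {x3.2} {x4.1} {x4.2} {x4.3}, out.j its boundary
stage B: inputs (x1, x2, x3, x4), connectivity {out.1, out.3, x1.2} {out.2} {x1.1} {x1.3} {x2.1} {x2.2} {x2.3} {x3.1, x3.3} {x3.2} {x4.1} {x4.2} {x4.3}, out.j its boundary


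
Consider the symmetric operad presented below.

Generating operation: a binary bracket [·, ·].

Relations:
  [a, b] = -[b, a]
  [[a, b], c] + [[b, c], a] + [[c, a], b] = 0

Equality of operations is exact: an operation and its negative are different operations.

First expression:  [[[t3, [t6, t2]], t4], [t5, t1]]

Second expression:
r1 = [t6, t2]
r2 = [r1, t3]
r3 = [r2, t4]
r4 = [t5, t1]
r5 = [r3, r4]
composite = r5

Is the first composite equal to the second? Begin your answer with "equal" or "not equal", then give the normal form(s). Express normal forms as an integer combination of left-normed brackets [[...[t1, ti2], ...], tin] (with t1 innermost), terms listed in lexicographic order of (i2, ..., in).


not equal: they reduce to [[[[[t1, t5], t2], t6], t3], t4] - [[[[[t1, t5], t3], t2], t6], t4] + [[[[[t1, t5], t3], t6], t2], t4] - [[[[[t1, t5], t4], t2], t6], t3] + [[[[[t1, t5], t4], t3], t2], t6] - [[[[[t1, t5], t4], t3], t6], t2] + [[[[[t1, t5], t4], t6], t2], t3] - [[[[[t1, t5], t6], t2], t3], t4] and -[[[[[t1, t5], t2], t6], t3], t4] + [[[[[t1, t5], t3], t2], t6], t4] - [[[[[t1, t5], t3], t6], t2], t4] + [[[[[t1, t5], t4], t2], t6], t3] - [[[[[t1, t5], t4], t3], t2], t6] + [[[[[t1, t5], t4], t3], t6], t2] - [[[[[t1, t5], t4], t6], t2], t3] + [[[[[t1, t5], t6], t2], t3], t4]


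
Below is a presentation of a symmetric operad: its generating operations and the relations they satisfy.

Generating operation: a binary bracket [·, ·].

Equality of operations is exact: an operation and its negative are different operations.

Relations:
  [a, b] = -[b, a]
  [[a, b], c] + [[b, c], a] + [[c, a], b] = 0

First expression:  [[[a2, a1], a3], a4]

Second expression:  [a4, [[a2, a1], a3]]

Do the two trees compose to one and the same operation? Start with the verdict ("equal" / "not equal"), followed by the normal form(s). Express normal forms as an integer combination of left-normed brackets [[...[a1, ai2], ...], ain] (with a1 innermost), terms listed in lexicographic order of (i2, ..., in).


not equal; the first gives -[[[a1, a2], a3], a4] and the second [[[a1, a2], a3], a4]

In normal form, the first expression is -[[[a1, a2], a3], a4]
In normal form, the second expression is [[[a1, a2], a3], a4]
No match — not equal.


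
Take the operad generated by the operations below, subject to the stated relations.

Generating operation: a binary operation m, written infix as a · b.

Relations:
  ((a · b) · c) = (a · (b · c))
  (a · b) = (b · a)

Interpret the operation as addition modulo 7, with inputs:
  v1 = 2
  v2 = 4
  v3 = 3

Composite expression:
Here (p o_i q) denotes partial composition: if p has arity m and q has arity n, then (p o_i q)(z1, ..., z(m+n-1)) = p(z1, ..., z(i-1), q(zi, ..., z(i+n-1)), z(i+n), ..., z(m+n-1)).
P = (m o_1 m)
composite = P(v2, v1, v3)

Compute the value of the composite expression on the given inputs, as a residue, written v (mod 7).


2 (mod 7)

(v2 · v1) = 6
((v2 · v1) · v3) = 2


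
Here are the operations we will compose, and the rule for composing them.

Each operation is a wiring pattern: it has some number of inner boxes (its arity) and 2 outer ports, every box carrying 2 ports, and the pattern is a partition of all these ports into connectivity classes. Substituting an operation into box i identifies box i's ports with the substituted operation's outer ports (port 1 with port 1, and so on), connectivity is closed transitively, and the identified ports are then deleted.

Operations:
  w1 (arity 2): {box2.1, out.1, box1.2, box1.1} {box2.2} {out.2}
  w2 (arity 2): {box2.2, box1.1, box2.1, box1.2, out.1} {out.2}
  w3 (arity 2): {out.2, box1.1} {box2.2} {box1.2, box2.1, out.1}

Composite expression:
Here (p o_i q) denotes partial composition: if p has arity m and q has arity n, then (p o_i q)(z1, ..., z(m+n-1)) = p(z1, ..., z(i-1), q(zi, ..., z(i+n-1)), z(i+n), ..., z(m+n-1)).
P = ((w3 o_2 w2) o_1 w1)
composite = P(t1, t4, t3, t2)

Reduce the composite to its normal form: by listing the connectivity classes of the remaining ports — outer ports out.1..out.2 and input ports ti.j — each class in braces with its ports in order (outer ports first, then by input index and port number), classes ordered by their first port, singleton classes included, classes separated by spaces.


{out.1, t2.1, t2.2, t3.1, t3.2} {out.2, t1.1, t1.2, t4.1} {t4.2}


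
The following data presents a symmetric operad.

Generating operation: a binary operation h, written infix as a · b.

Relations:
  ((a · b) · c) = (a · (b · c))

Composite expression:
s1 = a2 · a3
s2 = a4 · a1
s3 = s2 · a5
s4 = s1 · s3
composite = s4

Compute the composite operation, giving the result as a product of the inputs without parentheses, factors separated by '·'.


Under associativity of h, the answer is the a's in reading order.
(a2 · a3) flattens to a2 · a3
(a4 · a1) flattens to a4 · a1
((a4 · a1) · a5) flattens to a4 · a1 · a5
((a2 · a3) · ((a4 · a1) · a5)) flattens to a2 · a3 · a4 · a1 · a5

a2 · a3 · a4 · a1 · a5


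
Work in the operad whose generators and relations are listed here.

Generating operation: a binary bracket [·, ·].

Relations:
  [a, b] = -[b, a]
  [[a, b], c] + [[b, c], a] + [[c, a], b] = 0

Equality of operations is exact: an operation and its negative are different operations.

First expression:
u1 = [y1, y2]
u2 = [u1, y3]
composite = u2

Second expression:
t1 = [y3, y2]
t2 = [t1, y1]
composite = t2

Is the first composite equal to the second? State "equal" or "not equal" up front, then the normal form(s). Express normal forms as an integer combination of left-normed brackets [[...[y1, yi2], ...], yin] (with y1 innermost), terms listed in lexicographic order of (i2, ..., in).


not equal; the first gives [[y1, y2], y3] and the second [[y1, y2], y3] - [[y1, y3], y2]

Normal form of the first expression: [[y1, y2], y3]
Normal form of the second expression: [[y1, y2], y3] - [[y1, y3], y2]
The forms do not match — not equal.


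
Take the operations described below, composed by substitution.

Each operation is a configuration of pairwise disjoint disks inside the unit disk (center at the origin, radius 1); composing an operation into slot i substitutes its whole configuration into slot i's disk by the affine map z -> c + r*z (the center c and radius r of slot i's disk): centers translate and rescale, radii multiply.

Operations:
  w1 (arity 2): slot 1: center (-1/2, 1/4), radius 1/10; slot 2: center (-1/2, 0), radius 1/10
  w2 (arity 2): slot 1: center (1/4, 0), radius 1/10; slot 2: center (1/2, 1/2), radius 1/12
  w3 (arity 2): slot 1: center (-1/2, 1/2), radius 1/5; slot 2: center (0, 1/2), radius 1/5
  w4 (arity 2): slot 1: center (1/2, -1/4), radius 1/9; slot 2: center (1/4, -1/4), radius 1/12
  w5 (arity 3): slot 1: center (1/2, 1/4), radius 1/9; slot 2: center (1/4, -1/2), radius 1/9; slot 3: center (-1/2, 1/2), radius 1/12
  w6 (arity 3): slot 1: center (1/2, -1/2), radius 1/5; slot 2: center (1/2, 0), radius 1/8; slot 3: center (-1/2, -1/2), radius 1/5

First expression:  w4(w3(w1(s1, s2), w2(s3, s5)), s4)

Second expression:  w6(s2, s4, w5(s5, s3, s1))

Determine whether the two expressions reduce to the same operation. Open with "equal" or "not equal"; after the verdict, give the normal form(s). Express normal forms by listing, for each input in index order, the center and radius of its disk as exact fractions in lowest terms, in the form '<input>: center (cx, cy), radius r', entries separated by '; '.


not equal — first s1: center (13/30, -17/90), radius 1/450; s2: center (13/30, -7/36), radius 1/450; s3: center (91/180, -7/36), radius 1/450; s4: center (1/4, -1/4), radius 1/12; s5: center (23/45, -11/60), radius 1/540, second s1: center (-3/5, -2/5), radius 1/60; s2: center (1/2, -1/2), radius 1/5; s3: center (-9/20, -3/5), radius 1/45; s4: center (1/2, 0), radius 1/8; s5: center (-2/5, -9/20), radius 1/45


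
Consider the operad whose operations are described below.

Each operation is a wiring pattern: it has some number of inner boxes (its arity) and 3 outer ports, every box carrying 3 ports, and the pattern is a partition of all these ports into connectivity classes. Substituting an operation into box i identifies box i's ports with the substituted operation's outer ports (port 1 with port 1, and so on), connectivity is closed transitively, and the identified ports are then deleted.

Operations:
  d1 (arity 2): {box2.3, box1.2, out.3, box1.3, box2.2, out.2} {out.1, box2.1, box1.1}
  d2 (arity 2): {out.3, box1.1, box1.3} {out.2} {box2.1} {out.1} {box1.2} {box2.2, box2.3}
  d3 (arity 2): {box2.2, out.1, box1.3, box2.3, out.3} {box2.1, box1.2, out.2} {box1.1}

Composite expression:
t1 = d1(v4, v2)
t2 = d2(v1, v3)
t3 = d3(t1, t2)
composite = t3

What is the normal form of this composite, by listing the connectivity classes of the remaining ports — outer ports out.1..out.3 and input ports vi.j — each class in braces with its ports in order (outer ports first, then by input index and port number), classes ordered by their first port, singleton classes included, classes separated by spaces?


{out.1, out.2, out.3, v1.1, v1.3, v2.2, v2.3, v4.2, v4.3} {v1.2} {v2.1, v4.1} {v3.1} {v3.2, v3.3}

Treat the ports identified at d3 as solder joints: merge, then drop.
the subtree at d1 composes to {out.1, v2.1, v4.1} {out.2, out.3, v2.2, v2.3, v4.2, v4.3} on (v4, v2); out.j = own outer ports
the subtree at d2 composes to {out.1} {out.2} {out.3, v1.1, v1.3} {v1.2} {v3.1} {v3.2, v3.3} on (v1, v3); out.j = own outer ports
the subtree at d3 composes to {out.1, out.2, out.3, v1.1, v1.3, v2.2, v2.3, v4.2, v4.3} {v1.2} {v2.1, v4.1} {v3.1} {v3.2, v3.3} on (v4, v2, v1, v3); out.j = own outer ports


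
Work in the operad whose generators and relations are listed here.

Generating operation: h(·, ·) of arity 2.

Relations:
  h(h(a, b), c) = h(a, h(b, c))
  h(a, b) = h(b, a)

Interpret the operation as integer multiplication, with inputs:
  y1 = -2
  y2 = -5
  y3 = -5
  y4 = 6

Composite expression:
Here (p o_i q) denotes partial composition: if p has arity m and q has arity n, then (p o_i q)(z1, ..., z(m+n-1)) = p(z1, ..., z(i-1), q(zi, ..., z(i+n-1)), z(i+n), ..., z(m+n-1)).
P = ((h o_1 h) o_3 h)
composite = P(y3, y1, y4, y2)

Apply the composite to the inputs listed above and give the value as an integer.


-300


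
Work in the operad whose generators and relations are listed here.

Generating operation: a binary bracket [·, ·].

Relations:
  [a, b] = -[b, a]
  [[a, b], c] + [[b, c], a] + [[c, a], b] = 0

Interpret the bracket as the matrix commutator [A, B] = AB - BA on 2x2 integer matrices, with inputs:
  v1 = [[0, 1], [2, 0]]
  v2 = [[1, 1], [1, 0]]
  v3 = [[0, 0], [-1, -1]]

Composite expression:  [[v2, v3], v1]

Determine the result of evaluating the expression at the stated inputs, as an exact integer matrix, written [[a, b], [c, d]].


[[-4, -2], [4, 4]]

[v2, v3] = [[-1, -1], [2, 1]]
[[v2, v3], v1] = [[-4, -2], [4, 4]]


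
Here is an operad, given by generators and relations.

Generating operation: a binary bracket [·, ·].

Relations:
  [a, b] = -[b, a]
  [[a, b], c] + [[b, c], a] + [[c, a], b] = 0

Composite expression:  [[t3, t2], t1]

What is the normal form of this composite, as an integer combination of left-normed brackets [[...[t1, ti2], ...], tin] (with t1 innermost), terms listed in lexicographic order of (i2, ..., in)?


[[t1, t2], t3] - [[t1, t3], t2]

In the tensor algebra, words opening t1 carry the t1-anchored form.
Composite bracket: [[t3, t2], t1]
Expanding via [a, b] = ab - ba: 4 signed words (2^2 = 4).
Collect the words opening with t1:
  the word t1t2t3 carries sign +1 and contributes +[[t1, t2], t3]
  the word t1t3t2 carries sign -1 and contributes -[[t1, t3], t2]


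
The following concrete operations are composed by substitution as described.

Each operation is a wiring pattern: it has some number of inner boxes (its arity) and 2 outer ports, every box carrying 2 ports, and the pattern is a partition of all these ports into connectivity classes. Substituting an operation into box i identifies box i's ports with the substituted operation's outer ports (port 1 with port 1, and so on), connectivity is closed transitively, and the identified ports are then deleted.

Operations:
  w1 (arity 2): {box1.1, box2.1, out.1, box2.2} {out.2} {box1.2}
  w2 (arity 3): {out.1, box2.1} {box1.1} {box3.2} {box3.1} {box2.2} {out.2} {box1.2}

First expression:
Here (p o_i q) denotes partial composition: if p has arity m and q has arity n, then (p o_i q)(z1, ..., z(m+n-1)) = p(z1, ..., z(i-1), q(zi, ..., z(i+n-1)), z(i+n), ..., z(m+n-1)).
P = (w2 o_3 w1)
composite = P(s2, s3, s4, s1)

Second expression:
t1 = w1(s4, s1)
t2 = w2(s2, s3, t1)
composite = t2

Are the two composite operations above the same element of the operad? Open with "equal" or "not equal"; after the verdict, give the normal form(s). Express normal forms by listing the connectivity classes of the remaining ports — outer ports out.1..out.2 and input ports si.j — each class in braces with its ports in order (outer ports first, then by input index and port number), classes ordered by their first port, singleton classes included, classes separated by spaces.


equal; both compose to {out.1, s3.1} {out.2} {s1.1, s1.2, s4.1} {s2.1} {s2.2} {s3.2} {s4.2}

The first composite normalizes to {out.1, s3.1} {out.2} {s1.1, s1.2, s4.1} {s2.1} {s2.2} {s3.2} {s4.2}
The second composite normalizes to {out.1, s3.1} {out.2} {s1.1, s1.2, s4.1} {s2.1} {s2.2} {s3.2} {s4.2}
The forms coincide; equal.


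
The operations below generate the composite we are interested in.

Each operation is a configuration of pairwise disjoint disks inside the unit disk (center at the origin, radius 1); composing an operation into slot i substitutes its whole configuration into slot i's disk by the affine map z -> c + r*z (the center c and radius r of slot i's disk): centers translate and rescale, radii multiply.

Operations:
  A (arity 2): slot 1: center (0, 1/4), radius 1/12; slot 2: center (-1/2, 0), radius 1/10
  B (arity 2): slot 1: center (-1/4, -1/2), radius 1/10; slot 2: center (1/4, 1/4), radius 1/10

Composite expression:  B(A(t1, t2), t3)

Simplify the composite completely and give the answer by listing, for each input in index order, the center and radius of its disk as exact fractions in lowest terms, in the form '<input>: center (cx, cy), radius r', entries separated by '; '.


Only the slot chain above each t matters under B; compose those maps.
tracing t1 down its 2-map path: center (-1/4, -19/40), radius 1/120
tracing t2 down its 2-map path: center (-3/10, -1/2), radius 1/100
tracing t3 down its 1-map path: center (1/4, 1/4), radius 1/10

t1: center (-1/4, -19/40), radius 1/120; t2: center (-3/10, -1/2), radius 1/100; t3: center (1/4, 1/4), radius 1/10


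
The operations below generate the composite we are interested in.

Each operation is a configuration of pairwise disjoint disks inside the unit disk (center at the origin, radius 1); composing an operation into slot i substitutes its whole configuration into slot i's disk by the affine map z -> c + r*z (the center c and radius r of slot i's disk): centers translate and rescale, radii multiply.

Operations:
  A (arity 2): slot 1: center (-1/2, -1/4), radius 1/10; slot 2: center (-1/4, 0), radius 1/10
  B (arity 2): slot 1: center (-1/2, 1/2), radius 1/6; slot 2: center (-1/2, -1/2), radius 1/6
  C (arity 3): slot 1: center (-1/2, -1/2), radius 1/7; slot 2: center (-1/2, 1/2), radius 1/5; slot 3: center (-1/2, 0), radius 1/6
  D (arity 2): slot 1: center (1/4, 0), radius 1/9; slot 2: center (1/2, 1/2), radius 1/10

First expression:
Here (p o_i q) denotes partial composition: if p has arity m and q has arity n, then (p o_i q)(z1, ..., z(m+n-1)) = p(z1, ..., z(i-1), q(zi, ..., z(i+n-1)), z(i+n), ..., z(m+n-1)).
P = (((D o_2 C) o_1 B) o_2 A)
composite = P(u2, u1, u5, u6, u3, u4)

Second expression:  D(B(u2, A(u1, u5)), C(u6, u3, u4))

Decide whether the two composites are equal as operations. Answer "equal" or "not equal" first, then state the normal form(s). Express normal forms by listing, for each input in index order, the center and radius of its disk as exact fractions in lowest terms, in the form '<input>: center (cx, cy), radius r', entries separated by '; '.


Normal form of the first expression: u1: center (5/27, -13/216), radius 1/540; u2: center (7/36, 1/18), radius 1/54; u3: center (9/20, 11/20), radius 1/50; u4: center (9/20, 1/2), radius 1/60; u5: center (41/216, -1/18), radius 1/540; u6: center (9/20, 9/20), radius 1/70
Normal form of the second expression: u1: center (5/27, -13/216), radius 1/540; u2: center (7/36, 1/18), radius 1/54; u3: center (9/20, 11/20), radius 1/50; u4: center (9/20, 1/2), radius 1/60; u5: center (41/216, -1/18), radius 1/540; u6: center (9/20, 9/20), radius 1/70
Identical normal forms: equal.

equal; the common form is u1: center (5/27, -13/216), radius 1/540; u2: center (7/36, 1/18), radius 1/54; u3: center (9/20, 11/20), radius 1/50; u4: center (9/20, 1/2), radius 1/60; u5: center (41/216, -1/18), radius 1/540; u6: center (9/20, 9/20), radius 1/70


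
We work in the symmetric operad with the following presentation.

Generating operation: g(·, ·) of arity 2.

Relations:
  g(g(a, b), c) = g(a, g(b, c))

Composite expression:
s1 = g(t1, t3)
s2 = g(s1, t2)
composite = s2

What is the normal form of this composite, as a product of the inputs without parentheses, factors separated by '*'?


t1 * t3 * t2

All parenthesizations of g agree; list the t-inputs left to right.
g(t1, t3) linearizes to t1 * t3
g(g(t1, t3), t2) linearizes to t1 * t3 * t2


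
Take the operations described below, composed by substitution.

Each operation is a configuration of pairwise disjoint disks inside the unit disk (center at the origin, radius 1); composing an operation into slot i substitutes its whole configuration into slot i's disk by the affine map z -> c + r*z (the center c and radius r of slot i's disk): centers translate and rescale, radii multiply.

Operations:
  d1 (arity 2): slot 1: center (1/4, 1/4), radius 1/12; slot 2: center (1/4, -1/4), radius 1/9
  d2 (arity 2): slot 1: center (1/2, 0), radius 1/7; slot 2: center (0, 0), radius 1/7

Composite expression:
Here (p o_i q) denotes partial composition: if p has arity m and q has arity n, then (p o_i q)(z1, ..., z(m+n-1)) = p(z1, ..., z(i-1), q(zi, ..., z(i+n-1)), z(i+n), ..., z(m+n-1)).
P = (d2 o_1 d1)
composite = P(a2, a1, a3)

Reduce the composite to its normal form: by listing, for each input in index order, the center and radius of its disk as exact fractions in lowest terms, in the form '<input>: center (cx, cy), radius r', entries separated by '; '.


a1: center (15/28, -1/28), radius 1/63; a2: center (15/28, 1/28), radius 1/84; a3: center (0, 0), radius 1/7

Nesting under d2 composes maps z -> c + r*z down each a-path.
tracing a2 down its 2-map path: center (15/28, 1/28), radius 1/84
tracing a1 down its 2-map path: center (15/28, -1/28), radius 1/63
tracing a3 down its 1-map path: center (0, 0), radius 1/7


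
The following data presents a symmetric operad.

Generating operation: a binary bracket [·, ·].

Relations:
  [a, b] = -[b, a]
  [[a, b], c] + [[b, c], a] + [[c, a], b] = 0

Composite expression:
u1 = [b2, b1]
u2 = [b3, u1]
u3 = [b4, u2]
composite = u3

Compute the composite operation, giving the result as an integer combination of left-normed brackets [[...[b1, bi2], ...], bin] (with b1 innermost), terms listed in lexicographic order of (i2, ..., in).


In the tensor algebra, words opening b1 carry the b1-anchored form.
Composite bracket: [b4, [b3, [b2, b1]]]
Each bracket splits as ab - ba, giving 8 signed words (2^3 = 8).
Keep just the words that open with b1:
  b1b2b3b4 appears with sign -1, giving the term -[[[b1, b2], b3], b4]

-[[[b1, b2], b3], b4]


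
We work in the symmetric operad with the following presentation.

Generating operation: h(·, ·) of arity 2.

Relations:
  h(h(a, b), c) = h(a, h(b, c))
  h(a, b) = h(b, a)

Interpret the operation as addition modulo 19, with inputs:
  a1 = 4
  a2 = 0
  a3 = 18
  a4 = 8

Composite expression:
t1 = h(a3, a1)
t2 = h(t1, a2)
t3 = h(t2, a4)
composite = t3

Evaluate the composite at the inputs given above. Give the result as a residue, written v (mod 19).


11 (mod 19)

h(a3, a1) = 3
h(h(a3, a1), a2) = 3
h(h(h(a3, a1), a2), a4) = 11


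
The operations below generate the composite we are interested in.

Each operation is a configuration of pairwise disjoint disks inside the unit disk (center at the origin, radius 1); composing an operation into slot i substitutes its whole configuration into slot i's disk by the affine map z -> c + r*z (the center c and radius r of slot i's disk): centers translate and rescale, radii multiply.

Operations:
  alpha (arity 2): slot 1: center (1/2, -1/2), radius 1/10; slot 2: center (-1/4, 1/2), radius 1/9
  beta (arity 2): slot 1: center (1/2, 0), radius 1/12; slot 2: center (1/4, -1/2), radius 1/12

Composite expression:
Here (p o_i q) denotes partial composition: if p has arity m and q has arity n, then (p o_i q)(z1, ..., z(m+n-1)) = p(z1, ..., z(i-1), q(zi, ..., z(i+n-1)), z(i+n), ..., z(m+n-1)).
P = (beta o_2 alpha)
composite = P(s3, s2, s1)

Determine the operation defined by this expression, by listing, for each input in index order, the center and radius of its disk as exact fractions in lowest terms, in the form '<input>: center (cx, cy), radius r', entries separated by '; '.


s1: center (11/48, -11/24), radius 1/108; s2: center (7/24, -13/24), radius 1/120; s3: center (1/2, 0), radius 1/12

Affine substitution under beta: radii multiply and s-centers shift.
input s3: applying the 1 nested substitution gives center (1/2, 0), radius 1/12
input s2: applying the 2 nested substitutions gives center (7/24, -13/24), radius 1/120
input s1: applying the 2 nested substitutions gives center (11/48, -11/24), radius 1/108


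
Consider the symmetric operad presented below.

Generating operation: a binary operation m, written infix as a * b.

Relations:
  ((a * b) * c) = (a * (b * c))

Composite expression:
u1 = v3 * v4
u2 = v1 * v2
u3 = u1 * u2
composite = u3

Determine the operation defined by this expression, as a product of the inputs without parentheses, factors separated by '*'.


v3 * v4 * v1 * v2


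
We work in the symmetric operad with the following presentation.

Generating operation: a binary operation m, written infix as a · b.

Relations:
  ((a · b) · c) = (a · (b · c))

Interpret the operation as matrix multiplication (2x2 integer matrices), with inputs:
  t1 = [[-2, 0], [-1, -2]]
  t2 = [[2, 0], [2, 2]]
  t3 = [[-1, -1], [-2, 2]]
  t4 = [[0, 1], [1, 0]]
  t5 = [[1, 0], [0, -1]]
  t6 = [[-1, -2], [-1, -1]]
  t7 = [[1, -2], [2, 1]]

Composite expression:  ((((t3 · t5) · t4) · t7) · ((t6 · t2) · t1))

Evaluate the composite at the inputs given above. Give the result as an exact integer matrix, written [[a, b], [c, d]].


[[-46, -20], [-76, -40]]

(t3 · t5) = [[-1, 1], [-2, -2]]
((t3 · t5) · t4) = [[1, -1], [-2, -2]]
(((t3 · t5) · t4) · t7) = [[-1, -3], [-6, 2]]
(t6 · t2) = [[-6, -4], [-4, -2]]
((t6 · t2) · t1) = [[16, 8], [10, 4]]
((((t3 · t5) · t4) · t7) · ((t6 · t2) · t1)) = [[-46, -20], [-76, -40]]


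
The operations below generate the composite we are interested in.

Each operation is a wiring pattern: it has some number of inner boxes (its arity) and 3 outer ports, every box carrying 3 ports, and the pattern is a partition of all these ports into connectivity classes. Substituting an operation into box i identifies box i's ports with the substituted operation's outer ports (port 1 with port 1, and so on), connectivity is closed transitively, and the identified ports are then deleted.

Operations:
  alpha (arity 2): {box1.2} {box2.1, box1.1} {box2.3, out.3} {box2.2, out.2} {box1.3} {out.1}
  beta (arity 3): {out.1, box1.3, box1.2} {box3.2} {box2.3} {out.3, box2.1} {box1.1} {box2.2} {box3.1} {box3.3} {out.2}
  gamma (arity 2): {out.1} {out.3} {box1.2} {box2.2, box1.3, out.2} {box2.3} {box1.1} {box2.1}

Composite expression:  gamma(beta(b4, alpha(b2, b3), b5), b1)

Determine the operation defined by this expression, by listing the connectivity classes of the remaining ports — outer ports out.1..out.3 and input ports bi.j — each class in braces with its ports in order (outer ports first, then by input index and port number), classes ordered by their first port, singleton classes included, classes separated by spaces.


{out.1} {out.2, b1.2} {out.3} {b1.1} {b1.3} {b2.1, b3.1} {b2.2} {b2.3} {b3.2} {b3.3} {b4.1} {b4.2, b4.3} {b5.1} {b5.2} {b5.3}

After gluing at gamma, chains via deleted ports link the b-ports.
alpha over (b2, b3) gives {out.1} {out.2, b3.2} {out.3, b3.3} {b2.1, b3.1} {b2.2} {b2.3}, out.j being that stage's outer ports
beta over (b4, b2, b3, b5) gives {out.1, b4.2, b4.3} {out.2} {out.3} {b2.1, b3.1} {b2.2} {b2.3} {b3.2} {b3.3} {b4.1} {b5.1} {b5.2} {b5.3}, out.j being that stage's outer ports
gamma over (b4, b2, b3, b5, b1) gives {out.1} {out.2, b1.2} {out.3} {b1.1} {b1.3} {b2.1, b3.1} {b2.2} {b2.3} {b3.2} {b3.3} {b4.1} {b4.2, b4.3} {b5.1} {b5.2} {b5.3}, out.j being that stage's outer ports


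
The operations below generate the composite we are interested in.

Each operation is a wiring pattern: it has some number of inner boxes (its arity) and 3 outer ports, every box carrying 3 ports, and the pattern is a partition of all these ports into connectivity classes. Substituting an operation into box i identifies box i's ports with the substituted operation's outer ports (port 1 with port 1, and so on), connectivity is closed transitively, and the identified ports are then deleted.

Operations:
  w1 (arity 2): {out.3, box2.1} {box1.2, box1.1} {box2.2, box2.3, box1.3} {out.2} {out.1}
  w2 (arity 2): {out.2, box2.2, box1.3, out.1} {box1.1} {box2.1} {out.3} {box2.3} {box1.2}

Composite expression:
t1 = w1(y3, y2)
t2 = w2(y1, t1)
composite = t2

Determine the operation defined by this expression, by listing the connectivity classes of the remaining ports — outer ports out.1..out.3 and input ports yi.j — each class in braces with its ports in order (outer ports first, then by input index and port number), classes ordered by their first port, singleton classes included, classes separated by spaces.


Reachability decides: close wires over w2-identified ports.
after w1, the pattern on (y3, y2) reads {out.1} {out.2} {out.3, y2.1} {y2.2, y2.3, y3.3} {y3.1, y3.2} (out.j = its outer ports)
after w2, the pattern on (y1, y3, y2) reads {out.1, out.2, y1.3} {out.3} {y1.1} {y1.2} {y2.1} {y2.2, y2.3, y3.3} {y3.1, y3.2} (out.j = its outer ports)

{out.1, out.2, y1.3} {out.3} {y1.1} {y1.2} {y2.1} {y2.2, y2.3, y3.3} {y3.1, y3.2}


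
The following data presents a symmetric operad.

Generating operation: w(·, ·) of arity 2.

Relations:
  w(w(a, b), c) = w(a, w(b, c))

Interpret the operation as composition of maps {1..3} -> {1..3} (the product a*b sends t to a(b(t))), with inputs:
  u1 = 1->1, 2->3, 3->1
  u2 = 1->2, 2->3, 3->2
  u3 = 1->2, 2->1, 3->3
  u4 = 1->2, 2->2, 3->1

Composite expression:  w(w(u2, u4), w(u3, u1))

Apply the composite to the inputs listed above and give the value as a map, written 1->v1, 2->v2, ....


w(u2, u4) = 1->3, 2->3, 3->2
w(u3, u1) = 1->2, 2->3, 3->2
w(w(u2, u4), w(u3, u1)) = 1->3, 2->2, 3->3

1->3, 2->2, 3->3


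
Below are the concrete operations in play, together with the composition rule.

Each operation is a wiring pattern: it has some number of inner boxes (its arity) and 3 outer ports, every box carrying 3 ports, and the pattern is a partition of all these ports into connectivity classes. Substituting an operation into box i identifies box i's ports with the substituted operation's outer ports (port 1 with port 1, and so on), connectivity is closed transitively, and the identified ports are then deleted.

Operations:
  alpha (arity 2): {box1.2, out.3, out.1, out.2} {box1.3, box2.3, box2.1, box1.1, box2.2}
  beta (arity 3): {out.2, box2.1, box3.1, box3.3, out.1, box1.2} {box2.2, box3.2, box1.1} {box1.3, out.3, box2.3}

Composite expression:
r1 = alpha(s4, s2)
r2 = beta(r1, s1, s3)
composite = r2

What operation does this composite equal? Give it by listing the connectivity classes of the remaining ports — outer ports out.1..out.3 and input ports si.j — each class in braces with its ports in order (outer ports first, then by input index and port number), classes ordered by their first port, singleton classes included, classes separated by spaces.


{out.1, out.2, out.3, s1.1, s1.2, s1.3, s3.1, s3.2, s3.3, s4.2} {s2.1, s2.2, s2.3, s4.1, s4.3}

Substituting into beta glues patterns; closure does the rest.
stage alpha: inputs (s4, s2), connectivity {out.1, out.2, out.3, s4.2} {s2.1, s2.2, s2.3, s4.1, s4.3}, out.j its boundary
stage beta: inputs (s4, s2, s1, s3), connectivity {out.1, out.2, out.3, s1.1, s1.2, s1.3, s3.1, s3.2, s3.3, s4.2} {s2.1, s2.2, s2.3, s4.1, s4.3}, out.j its boundary


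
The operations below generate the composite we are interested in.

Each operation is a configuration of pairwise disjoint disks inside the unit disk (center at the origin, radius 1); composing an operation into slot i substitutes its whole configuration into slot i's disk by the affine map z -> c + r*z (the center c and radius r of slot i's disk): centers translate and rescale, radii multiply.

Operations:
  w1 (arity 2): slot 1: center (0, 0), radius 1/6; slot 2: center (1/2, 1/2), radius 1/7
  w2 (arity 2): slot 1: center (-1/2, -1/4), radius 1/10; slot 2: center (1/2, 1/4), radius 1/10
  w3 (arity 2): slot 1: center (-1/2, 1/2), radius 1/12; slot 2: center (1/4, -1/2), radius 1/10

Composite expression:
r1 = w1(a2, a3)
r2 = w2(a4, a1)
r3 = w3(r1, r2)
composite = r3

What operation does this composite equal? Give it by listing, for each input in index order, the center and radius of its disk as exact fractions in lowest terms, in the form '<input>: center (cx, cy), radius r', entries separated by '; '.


Nesting under w3 composes maps z -> c + r*z down each a-path.
input a2: applying the 2 nested substitutions gives center (-1/2, 1/2), radius 1/72
input a3: applying the 2 nested substitutions gives center (-11/24, 13/24), radius 1/84
input a4: applying the 2 nested substitutions gives center (1/5, -21/40), radius 1/100
input a1: applying the 2 nested substitutions gives center (3/10, -19/40), radius 1/100

a1: center (3/10, -19/40), radius 1/100; a2: center (-1/2, 1/2), radius 1/72; a3: center (-11/24, 13/24), radius 1/84; a4: center (1/5, -21/40), radius 1/100


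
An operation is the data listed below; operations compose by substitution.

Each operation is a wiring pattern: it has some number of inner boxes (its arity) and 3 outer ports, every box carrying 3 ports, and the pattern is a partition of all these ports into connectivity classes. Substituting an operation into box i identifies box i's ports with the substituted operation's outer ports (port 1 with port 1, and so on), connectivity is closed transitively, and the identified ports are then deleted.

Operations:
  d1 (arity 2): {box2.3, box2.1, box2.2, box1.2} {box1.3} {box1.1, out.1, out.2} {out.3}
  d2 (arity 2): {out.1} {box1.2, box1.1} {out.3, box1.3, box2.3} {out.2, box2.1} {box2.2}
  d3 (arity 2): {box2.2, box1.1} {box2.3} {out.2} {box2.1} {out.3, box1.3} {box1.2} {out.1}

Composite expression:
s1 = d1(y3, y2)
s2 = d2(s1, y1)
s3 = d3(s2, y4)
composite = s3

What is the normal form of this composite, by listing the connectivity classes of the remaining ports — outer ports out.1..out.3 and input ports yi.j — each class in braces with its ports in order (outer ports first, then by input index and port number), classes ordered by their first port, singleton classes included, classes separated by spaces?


Two ports join when wires chain via d3-identified ports.
stage d1: inputs (y3, y2), connectivity {out.1, out.2, y3.1} {out.3} {y2.1, y2.2, y2.3, y3.2} {y3.3}, out.j its boundary
stage d2: inputs (y3, y2, y1), connectivity {out.1} {out.2, y1.1} {out.3, y1.3} {y1.2} {y2.1, y2.2, y2.3, y3.2} {y3.1} {y3.3}, out.j its boundary
stage d3: inputs (y3, y2, y1, y4), connectivity {out.1} {out.2} {out.3, y1.3} {y1.1} {y1.2} {y2.1, y2.2, y2.3, y3.2} {y3.1} {y3.3} {y4.1} {y4.2} {y4.3}, out.j its boundary

{out.1} {out.2} {out.3, y1.3} {y1.1} {y1.2} {y2.1, y2.2, y2.3, y3.2} {y3.1} {y3.3} {y4.1} {y4.2} {y4.3}
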